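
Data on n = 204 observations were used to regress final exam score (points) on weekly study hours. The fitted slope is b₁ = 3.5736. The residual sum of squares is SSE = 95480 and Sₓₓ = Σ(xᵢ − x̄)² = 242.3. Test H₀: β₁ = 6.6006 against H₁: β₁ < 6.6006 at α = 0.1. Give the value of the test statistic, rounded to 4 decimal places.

t = -2.1672

MSE = SSE/(n − 2) = 95480/202 = 472.673.
SE(b₁) = √(MSE/Sₓₓ) = √(472.673/242.3) = 1.3967.
t = (3.5736 − 6.6006) / 1.3967 = -2.1672.
df = n − 2 = 202.
One-sided p ≈ 0.0157, which is < 0.1, so reject H₀.
There is evidence that the true slope on weekly study hours is below 6.6006 points per unit.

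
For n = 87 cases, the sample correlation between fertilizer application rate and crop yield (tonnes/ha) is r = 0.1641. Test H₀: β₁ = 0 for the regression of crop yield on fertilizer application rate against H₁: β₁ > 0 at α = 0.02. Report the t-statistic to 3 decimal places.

t = r·√(n − 2)/√(1 − r²) = 0.1641·√85/√0.973071 = 1.534.
df = n − 2 = 85.
One-sided p ≈ 0.0644, which is ≥ 0.02, so fail to reject H₀.
The data do not give significant evidence of a linear association between fertilizer application rate and crop yield.

t = 1.534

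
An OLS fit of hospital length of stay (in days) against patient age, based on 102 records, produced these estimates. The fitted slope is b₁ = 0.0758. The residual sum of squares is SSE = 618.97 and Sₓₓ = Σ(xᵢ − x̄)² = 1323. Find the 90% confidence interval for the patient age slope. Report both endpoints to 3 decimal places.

MSE = SSE/(n − 2) = 618.97/100 = 6.1897.
SE(b₁) = √(MSE/Sₓₓ) = √(6.1897/1323) = 0.0683998.
df = n − 2 = 100.
t* = t_{0.05, 100} = 1.660234.
Margin = t* × SE = 1.660234 × 0.0683998 = 0.11356.
CI: 0.0758 ± 0.11356 → (-0.038, 0.189).
With 90% confidence, each one-unit increase in patient age is associated with a change of between -0.038 and 0.189 days in hospital length of stay.

(-0.038, 0.189)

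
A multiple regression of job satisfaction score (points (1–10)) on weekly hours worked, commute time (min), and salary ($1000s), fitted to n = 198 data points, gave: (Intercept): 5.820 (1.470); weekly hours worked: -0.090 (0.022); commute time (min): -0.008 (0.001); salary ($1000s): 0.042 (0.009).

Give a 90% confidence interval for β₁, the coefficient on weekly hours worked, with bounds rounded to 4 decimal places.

Read off: b = -0.090, SE = 0.022 for weekly hours worked.
df = n − k − 1 = 198 − 3 − 1 = 194.
t* = t_{0.05, 194} = 1.652746.
Margin = t* × SE = 1.652746 × 0.022 = 0.036360.
CI: -0.090 ± 0.036360 → (-0.1264, -0.0536).

(-0.1264, -0.0536)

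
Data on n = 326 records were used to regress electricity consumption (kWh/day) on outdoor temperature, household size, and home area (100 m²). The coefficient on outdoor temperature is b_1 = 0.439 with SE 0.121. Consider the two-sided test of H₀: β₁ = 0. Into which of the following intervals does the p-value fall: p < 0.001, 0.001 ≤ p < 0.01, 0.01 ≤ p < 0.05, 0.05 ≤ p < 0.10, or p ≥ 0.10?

t = 0.439 / 0.121 = 3.628.
df = n − k − 1 = 326 − 3 − 1 = 322.
Two-sided p = 2·P(T_{322} > |t|) ≈ 0.0003.
So p < 0.001.

p < 0.001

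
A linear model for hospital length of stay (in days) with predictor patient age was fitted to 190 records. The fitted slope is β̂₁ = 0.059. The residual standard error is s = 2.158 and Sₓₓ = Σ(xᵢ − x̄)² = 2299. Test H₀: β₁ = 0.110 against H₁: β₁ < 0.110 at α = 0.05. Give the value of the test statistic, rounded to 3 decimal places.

SE(β̂₁) = s/√Sₓₓ = 2.158/√2299 = 0.0450072.
t = (0.059 − 0.110) / 0.0450072 = -1.133.
df = n − 2 = 188.
One-sided p ≈ 0.1293, which is ≥ 0.05, so fail to reject H₀.
The data do not give significant evidence that the true slope on patient age is below 0.110 days per unit.

t = -1.133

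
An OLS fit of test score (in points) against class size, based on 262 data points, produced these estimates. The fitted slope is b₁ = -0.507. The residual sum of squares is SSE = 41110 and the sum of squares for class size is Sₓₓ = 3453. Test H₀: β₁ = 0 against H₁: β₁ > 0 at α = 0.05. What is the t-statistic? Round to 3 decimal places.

MSE = SSE/(n − 2) = 41110/260 = 158.115.
SE(b₁) = √(MSE/Sₓₓ) = √(158.115/3453) = 0.213988.
t = -0.507 / 0.213988 = -2.369.
df = n − 2 = 260.
One-sided p ≈ 0.9907, which is ≥ 0.05, so fail to reject H₀.
The data do not give significant evidence that the true slope on class size is positive.

t = -2.369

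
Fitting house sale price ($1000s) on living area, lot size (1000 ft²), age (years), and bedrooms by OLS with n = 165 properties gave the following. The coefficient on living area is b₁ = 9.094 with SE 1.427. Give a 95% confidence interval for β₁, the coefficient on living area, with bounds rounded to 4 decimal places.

df = n − k − 1 = 165 − 4 − 1 = 160.
t* = t_{0.025, 160} = 1.974902.
Margin = t* × SE = 1.974902 × 1.427 = 2.818185.
CI: 9.094 ± 2.818185 → (6.2758, 11.9122).
With 95% confidence, each one-unit increase in living area is associated with a change of between 6.2758 and 11.9122 $1000s in house sale price, holding the other predictors fixed.

(6.2758, 11.9122)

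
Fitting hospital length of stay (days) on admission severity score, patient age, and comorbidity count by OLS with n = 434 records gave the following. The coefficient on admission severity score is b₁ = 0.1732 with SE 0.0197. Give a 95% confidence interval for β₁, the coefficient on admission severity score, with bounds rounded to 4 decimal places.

(0.1345, 0.2119)

df = n − k − 1 = 434 − 3 − 1 = 430.
t* = t_{0.025, 430} = 1.965496.
Margin = t* × SE = 1.965496 × 0.0197 = 0.038720.
CI: 0.1732 ± 0.038720 → (0.1345, 0.2119).
With 95% confidence, each one-unit increase in admission severity score is associated with a change of between 0.1345 and 0.2119 days in hospital length of stay, holding the other predictors fixed.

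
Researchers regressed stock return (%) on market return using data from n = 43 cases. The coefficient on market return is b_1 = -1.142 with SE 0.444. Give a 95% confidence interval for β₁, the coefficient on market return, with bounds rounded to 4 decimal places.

(-2.0387, -0.2453)

df = n − 2 = 43 − 2 = 41.
t* = t_{0.025, 41} = 2.019541.
Margin = t* × SE = 2.019541 × 0.444 = 0.896676.
CI: -1.142 ± 0.896676 → (-2.0387, -0.2453).
With 95% confidence, each one-unit increase in market return is associated with a change of between -2.0387 and -0.2453 % in stock return.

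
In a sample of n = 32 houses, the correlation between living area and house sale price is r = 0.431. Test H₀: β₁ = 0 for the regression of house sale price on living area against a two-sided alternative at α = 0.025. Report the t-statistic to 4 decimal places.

t = 2.6161

t = r·√(n − 2)/√(1 − r²) = 0.431·√30/√0.814239 = 2.6161.
df = n − 2 = 30.
Two-sided p ≈ 0.0138, which is < 0.025, so reject H₀.
There is evidence of a linear association between living area and house sale price.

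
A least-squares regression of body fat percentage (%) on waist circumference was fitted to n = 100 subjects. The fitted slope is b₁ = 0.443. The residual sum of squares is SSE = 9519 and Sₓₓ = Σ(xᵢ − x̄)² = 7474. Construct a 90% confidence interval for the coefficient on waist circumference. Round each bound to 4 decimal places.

MSE = SSE/(n − 2) = 9519/98 = 97.1327.
SE(b₁) = √(MSE/Sₓₓ) = √(97.1327/7474) = 0.114.
df = n − 2 = 98.
t* = t_{0.05, 98} = 1.660551.
Margin = t* × SE = 1.660551 × 0.114 = 0.189303.
CI: 0.443 ± 0.189303 → (0.2537, 0.6323).
With 90% confidence, each one-unit increase in waist circumference is associated with a change of between 0.2537 and 0.6323 % in body fat percentage.

(0.2537, 0.6323)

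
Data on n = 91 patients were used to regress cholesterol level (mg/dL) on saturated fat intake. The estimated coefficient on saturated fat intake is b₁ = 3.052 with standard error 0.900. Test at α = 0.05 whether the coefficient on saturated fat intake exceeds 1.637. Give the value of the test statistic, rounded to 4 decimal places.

H₀: β₁ = 1.637 vs H₁: β₁ > 1.637.
t = (b₁ − β₁⁰)/SE = (3.052 − 1.637) / 0.900 = 1.5722.
df = n − 2 = 91 − 2 = 89.
One-sided p ≈ 0.0597, which is ≥ 0.05, so fail to reject H₀.
The data do not give significant evidence that the true slope on saturated fat intake exceeds 1.637 mg/dL per unit.

t = 1.5722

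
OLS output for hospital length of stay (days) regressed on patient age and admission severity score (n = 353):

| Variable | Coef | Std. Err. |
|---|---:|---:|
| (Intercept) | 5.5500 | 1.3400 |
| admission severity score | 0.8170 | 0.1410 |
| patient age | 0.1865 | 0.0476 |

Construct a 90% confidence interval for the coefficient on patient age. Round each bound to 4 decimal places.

(0.1080, 0.2650)

Read off: b = 0.1865, SE = 0.0476 for patient age.
df = n − k − 1 = 353 − 2 − 1 = 350.
t* = t_{0.05, 350} = 1.649219.
Margin = t* × SE = 1.649219 × 0.0476 = 0.078503.
CI: 0.1865 ± 0.078503 → (0.1080, 0.2650).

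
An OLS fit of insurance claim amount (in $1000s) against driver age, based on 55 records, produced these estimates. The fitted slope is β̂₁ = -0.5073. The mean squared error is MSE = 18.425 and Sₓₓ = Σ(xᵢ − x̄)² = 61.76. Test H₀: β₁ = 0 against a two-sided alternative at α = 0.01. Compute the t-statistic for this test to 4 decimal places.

t = -0.9288

SE(β̂₁) = √(MSE/Sₓₓ) = √(18.425/61.76) = 0.546198.
t = -0.5073 / 0.546198 = -0.9288.
df = n − 2 = 53.
Two-sided p ≈ 0.3572, which is ≥ 0.01, so fail to reject H₀.
The data do not give significant evidence of an association between driver age and insurance claim amount.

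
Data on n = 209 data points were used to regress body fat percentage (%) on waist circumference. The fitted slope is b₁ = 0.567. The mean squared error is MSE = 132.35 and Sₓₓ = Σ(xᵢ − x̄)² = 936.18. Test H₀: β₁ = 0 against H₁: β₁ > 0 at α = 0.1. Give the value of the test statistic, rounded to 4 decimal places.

t = 1.5080

SE(b₁) = √(MSE/Sₓₓ) = √(132.35/936.18) = 0.375995.
t = 0.567 / 0.375995 = 1.5080.
df = n − 2 = 207.
One-sided p ≈ 0.0665, which is < 0.1, so reject H₀.
There is evidence that the true slope on waist circumference is positive.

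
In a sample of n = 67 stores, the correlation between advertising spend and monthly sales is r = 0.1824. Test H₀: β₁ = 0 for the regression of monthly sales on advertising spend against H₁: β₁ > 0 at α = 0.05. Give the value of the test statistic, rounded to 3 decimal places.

t = r·√(n − 2)/√(1 − r²) = 0.1824·√65/√0.96673 = 1.496.
df = n − 2 = 65.
One-sided p ≈ 0.0698, which is ≥ 0.05, so fail to reject H₀.
The data do not give significant evidence of a linear association between advertising spend and monthly sales.

t = 1.496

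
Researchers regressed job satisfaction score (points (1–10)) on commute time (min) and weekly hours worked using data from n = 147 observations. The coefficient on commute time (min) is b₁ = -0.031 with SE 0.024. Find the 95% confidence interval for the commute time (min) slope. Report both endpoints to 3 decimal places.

(-0.078, 0.016)

df = n − k − 1 = 147 − 2 − 1 = 144.
t* = t_{0.025, 144} = 1.976575.
Margin = t* × SE = 1.976575 × 0.024 = 0.04744.
CI: -0.031 ± 0.04744 → (-0.078, 0.016).
With 95% confidence, each one-unit increase in commute time (min) is associated with a change of between -0.078 and 0.016 points (1–10) in job satisfaction score, holding the other predictors fixed.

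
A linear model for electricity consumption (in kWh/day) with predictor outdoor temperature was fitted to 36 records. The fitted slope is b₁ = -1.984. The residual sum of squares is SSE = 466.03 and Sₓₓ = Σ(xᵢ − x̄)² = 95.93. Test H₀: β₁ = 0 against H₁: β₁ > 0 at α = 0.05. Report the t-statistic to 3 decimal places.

MSE = SSE/(n − 2) = 466.03/34 = 13.7068.
SE(b₁) = √(MSE/Sₓₓ) = √(13.7068/95.93) = 0.377999.
t = -1.984 / 0.377999 = -5.249.
df = n − 2 = 34.
One-sided p ≈ 1.0000, which is ≥ 0.05, so fail to reject H₀.
The data do not give significant evidence that the true slope on outdoor temperature is positive.

t = -5.249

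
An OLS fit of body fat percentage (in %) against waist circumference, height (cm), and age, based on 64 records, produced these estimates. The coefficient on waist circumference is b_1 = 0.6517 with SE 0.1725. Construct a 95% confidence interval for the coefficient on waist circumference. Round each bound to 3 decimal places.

(0.307, 0.997)

df = n − k − 1 = 64 − 3 − 1 = 60.
t* = t_{0.025, 60} = 2.000298.
Margin = t* × SE = 2.000298 × 0.1725 = 0.34505.
CI: 0.6517 ± 0.34505 → (0.307, 0.997).
With 95% confidence, each one-unit increase in waist circumference is associated with a change of between 0.307 and 0.997 % in body fat percentage, holding the other predictors fixed.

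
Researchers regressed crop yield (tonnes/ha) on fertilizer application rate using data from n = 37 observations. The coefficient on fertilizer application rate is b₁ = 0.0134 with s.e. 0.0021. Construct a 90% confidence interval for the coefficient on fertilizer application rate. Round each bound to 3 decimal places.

(0.010, 0.017)

df = n − 2 = 37 − 2 = 35.
t* = t_{0.05, 35} = 1.689572.
Margin = t* × SE = 1.689572 × 0.0021 = 0.00355.
CI: 0.0134 ± 0.00355 → (0.010, 0.017).
With 90% confidence, each one-unit increase in fertilizer application rate is associated with a change of between 0.010 and 0.017 tonnes/ha in crop yield.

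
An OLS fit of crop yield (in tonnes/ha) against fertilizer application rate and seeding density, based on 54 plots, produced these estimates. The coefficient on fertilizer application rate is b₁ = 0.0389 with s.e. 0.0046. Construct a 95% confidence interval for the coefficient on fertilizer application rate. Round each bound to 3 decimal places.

(0.030, 0.048)

df = n − k − 1 = 54 − 2 − 1 = 51.
t* = t_{0.025, 51} = 2.007584.
Margin = t* × SE = 2.007584 × 0.0046 = 0.00923.
CI: 0.0389 ± 0.00923 → (0.030, 0.048).
With 95% confidence, each one-unit increase in fertilizer application rate is associated with a change of between 0.030 and 0.048 tonnes/ha in crop yield, holding the other predictors fixed.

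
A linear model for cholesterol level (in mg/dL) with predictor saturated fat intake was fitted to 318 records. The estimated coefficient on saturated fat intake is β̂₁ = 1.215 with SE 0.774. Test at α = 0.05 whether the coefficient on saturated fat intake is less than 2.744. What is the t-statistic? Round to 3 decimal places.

H₀: β₁ = 2.744 vs H₁: β₁ < 2.744.
t = (β̂₁ − β₁⁰)/SE = (1.215 − 2.744) / 0.774 = -1.975.
df = n − 2 = 318 − 2 = 316.
One-sided p ≈ 0.0245, which is < 0.05, so reject H₀.
There is evidence that the true slope on saturated fat intake is below 2.744 mg/dL per unit.

t = -1.975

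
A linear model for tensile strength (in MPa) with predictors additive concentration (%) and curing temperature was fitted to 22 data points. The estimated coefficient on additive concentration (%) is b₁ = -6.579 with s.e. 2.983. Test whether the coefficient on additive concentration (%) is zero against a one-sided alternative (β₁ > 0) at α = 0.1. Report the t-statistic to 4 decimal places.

H₀: β₁ = 0 vs H₁: β₁ > 0.
t = (b₁ − β₁⁰)/SE = -6.579 / 2.983 = -2.2055.
df = n − k − 1 = 22 − 2 − 1 = 19.
One-sided p ≈ 0.9800, which is ≥ 0.1, so fail to reject H₀.
The data do not give significant evidence that the true slope on additive concentration (%) is positive, holding the other predictors fixed.

t = -2.2055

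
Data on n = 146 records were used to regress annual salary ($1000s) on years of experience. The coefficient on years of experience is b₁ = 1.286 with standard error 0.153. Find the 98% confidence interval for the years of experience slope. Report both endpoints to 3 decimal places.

df = n − 2 = 146 − 2 = 144.
t* = t_{0.01, 144} = 2.352522.
Margin = t* × SE = 2.352522 × 0.153 = 0.35994.
CI: 1.286 ± 0.35994 → (0.926, 1.646).
With 98% confidence, each one-unit increase in years of experience is associated with a change of between 0.926 and 1.646 $1000s in annual salary.

(0.926, 1.646)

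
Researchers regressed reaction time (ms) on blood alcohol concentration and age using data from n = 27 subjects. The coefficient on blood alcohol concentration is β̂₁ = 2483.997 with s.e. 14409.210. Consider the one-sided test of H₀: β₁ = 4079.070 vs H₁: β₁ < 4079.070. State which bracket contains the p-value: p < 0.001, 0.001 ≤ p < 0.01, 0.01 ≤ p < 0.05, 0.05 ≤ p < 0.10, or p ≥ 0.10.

p ≥ 0.10

t = (2483.997 − 4079.070) / 14409.210 = -0.111.
df = n − k − 1 = 27 − 2 − 1 = 24.
One-sided p = P(T_{24} < t) ≈ 0.4564.
So p ≥ 0.10.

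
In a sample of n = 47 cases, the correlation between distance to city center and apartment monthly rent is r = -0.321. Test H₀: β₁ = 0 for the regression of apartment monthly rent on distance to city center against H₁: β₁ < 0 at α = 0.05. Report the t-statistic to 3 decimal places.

t = -2.274

t = r·√(n − 2)/√(1 − r²) = -0.321·√45/√0.896959 = -2.274.
df = n − 2 = 45.
One-sided p ≈ 0.0139, which is < 0.05, so reject H₀.
There is evidence of a linear association between distance to city center and apartment monthly rent.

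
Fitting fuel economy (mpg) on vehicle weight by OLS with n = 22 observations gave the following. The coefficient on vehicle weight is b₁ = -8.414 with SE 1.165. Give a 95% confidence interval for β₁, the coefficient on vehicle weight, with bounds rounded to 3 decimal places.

df = n − 2 = 22 − 2 = 20.
t* = t_{0.025, 20} = 2.085963.
Margin = t* × SE = 2.085963 × 1.165 = 2.43015.
CI: -8.414 ± 2.43015 → (-10.844, -5.984).
With 95% confidence, each one-unit increase in vehicle weight is associated with a change of between -10.844 and -5.984 mpg in fuel economy.

(-10.844, -5.984)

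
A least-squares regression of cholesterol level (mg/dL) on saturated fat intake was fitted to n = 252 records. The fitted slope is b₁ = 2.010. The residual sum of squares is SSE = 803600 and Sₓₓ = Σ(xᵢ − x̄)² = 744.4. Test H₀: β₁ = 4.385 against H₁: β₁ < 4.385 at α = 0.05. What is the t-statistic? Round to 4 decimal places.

MSE = SSE/(n − 2) = 803600/250 = 3214.4.
SE(b₁) = √(MSE/Sₓₓ) = √(3214.4/744.4) = 2.07801.
t = (2.010 − 4.385) / 2.07801 = -1.1429.
df = n − 2 = 250.
One-sided p ≈ 0.1271, which is ≥ 0.05, so fail to reject H₀.
The data do not give significant evidence that the true slope on saturated fat intake is below 4.385 mg/dL per unit.

t = -1.1429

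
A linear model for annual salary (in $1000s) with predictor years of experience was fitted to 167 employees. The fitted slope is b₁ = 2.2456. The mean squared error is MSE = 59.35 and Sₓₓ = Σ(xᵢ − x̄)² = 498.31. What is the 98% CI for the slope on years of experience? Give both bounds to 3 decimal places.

SE(b₁) = √(MSE/Sₓₓ) = √(59.35/498.31) = 0.345112.
df = n − 2 = 165.
t* = t_{0.01, 165} = 2.34916.
Margin = t* × SE = 2.34916 × 0.345112 = 0.81072.
CI: 2.2456 ± 0.81072 → (1.435, 3.056).
With 98% confidence, each one-unit increase in years of experience is associated with a change of between 1.435 and 3.056 $1000s in annual salary.

(1.435, 3.056)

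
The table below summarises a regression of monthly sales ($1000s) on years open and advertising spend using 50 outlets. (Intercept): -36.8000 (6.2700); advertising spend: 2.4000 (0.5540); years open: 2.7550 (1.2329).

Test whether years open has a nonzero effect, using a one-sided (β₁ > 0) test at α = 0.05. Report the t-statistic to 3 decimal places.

Read off: b = 2.7550, SE = 1.2329 for years open.
H₀: β₁ = 0 vs H₁: β₁ > 0.
t = 2.7550 / 1.2329 = 2.235.
df = n − k − 1 = 50 − 2 − 1 = 47.
One-sided p ≈ 0.0151, which is < 0.05, so reject H₀.
There is evidence that the true slope on years open is positive, holding the other predictors fixed.

t = 2.235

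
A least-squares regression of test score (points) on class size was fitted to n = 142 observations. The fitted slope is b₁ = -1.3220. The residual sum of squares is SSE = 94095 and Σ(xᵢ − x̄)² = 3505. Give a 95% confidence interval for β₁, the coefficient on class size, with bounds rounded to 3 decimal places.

(-2.188, -0.456)

MSE = SSE/(n − 2) = 94095/140 = 672.107.
SE(b₁) = √(MSE/Sₓₓ) = √(672.107/3505) = 0.4379.
df = n − 2 = 140.
t* = t_{0.025, 140} = 1.977054.
Margin = t* × SE = 1.977054 × 0.4379 = 0.86575.
CI: -1.3220 ± 0.86575 → (-2.188, -0.456).
With 95% confidence, each one-unit increase in class size is associated with a change of between -2.188 and -0.456 points in test score.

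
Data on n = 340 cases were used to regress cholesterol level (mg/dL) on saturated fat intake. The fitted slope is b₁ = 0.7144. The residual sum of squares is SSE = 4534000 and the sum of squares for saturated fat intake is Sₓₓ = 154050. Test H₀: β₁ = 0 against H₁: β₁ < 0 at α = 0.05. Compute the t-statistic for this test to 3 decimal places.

MSE = SSE/(n − 2) = 4534000/338 = 13414.2.
SE(b₁) = √(MSE/Sₓₓ) = √(13414.2/154050) = 0.295088.
t = 0.7144 / 0.295088 = 2.421.
df = n − 2 = 338.
One-sided p ≈ 0.9920, which is ≥ 0.05, so fail to reject H₀.
The data do not give significant evidence that the true slope on saturated fat intake is negative.

t = 2.421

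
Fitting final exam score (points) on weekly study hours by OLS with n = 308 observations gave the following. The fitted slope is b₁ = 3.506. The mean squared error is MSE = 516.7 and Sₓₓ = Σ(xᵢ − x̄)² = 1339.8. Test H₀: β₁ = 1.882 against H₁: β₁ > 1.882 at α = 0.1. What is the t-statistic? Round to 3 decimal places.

SE(b₁) = √(MSE/Sₓₓ) = √(516.7/1339.8) = 0.621011.
t = (3.506 − 1.882) / 0.621011 = 2.615.
df = n − 2 = 306.
One-sided p ≈ 0.0047, which is < 0.1, so reject H₀.
There is evidence that the true slope on weekly study hours exceeds 1.882 points per unit.

t = 2.615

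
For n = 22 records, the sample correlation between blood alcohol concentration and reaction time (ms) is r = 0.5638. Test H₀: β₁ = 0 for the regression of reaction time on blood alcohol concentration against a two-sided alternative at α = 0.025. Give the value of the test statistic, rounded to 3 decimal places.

t = r·√(n − 2)/√(1 − r²) = 0.5638·√20/√0.68213 = 3.053.
df = n − 2 = 20.
Two-sided p ≈ 0.0063, which is < 0.025, so reject H₀.
There is evidence of a linear association between blood alcohol concentration and reaction time.

t = 3.053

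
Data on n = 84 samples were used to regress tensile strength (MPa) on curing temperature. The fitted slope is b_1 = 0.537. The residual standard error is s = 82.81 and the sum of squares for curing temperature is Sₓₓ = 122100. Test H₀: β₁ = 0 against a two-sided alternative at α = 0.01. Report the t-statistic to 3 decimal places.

t = 2.266

SE(b_1) = s/√Sₓₓ = 82.81/√122100 = 0.236987.
t = 0.537 / 0.236987 = 2.266.
df = n − 2 = 82.
Two-sided p ≈ 0.0261, which is ≥ 0.01, so fail to reject H₀.
The data do not give significant evidence of an association between curing temperature and tensile strength.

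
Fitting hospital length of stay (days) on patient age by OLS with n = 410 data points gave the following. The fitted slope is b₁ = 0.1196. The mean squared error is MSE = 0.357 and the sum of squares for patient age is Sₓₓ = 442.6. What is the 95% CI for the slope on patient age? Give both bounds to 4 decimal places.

(0.0638, 0.1754)

SE(b₁) = √(MSE/Sₓₓ) = √(0.357/442.6) = 0.0284007.
df = n − 2 = 408.
t* = t_{0.025, 408} = 1.965795.
Margin = t* × SE = 1.965795 × 0.0284007 = 0.055830.
CI: 0.1196 ± 0.055830 → (0.0638, 0.1754).
With 95% confidence, each one-unit increase in patient age is associated with a change of between 0.0638 and 0.1754 days in hospital length of stay.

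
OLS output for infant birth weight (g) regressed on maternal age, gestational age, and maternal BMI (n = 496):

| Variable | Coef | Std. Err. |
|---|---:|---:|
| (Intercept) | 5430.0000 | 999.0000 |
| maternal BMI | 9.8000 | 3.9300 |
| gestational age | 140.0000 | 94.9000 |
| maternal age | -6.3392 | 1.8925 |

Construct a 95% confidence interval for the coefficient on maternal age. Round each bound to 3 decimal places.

(-10.058, -2.621)

Read off: b = -6.3392, SE = 1.8925 for maternal age.
df = n − k − 1 = 496 − 3 − 1 = 492.
t* = t_{0.025, 492} = 1.964797.
Margin = t* × SE = 1.964797 × 1.8925 = 3.71838.
CI: -6.3392 ± 3.71838 → (-10.058, -2.621).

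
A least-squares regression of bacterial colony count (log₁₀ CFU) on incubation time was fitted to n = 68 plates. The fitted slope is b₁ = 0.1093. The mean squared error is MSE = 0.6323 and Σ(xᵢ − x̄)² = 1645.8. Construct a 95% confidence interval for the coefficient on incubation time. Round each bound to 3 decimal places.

SE(b₁) = √(MSE/Sₓₓ) = √(0.6323/1645.8) = 0.0196008.
df = n − 2 = 66.
t* = t_{0.025, 66} = 1.996564.
Margin = t* × SE = 1.996564 × 0.0196008 = 0.03913.
CI: 0.1093 ± 0.03913 → (0.070, 0.148).
With 95% confidence, each one-unit increase in incubation time is associated with a change of between 0.070 and 0.148 log₁₀ CFU in bacterial colony count.

(0.070, 0.148)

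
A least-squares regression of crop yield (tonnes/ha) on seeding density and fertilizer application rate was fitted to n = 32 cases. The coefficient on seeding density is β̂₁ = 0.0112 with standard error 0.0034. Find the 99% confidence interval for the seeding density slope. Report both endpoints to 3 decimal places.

df = n − k − 1 = 32 − 2 − 1 = 29.
t* = t_{0.005, 29} = 2.756386.
Margin = t* × SE = 2.756386 × 0.0034 = 0.00937.
CI: 0.0112 ± 0.00937 → (0.002, 0.021).
With 99% confidence, each one-unit increase in seeding density is associated with a change of between 0.002 and 0.021 tonnes/ha in crop yield, holding the other predictors fixed.

(0.002, 0.021)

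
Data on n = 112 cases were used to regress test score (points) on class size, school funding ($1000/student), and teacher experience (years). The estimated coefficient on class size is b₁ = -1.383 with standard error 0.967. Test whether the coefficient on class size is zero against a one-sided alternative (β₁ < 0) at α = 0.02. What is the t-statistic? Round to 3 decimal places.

t = -1.430

H₀: β₁ = 0 vs H₁: β₁ < 0.
t = (b₁ − β₁⁰)/SE = -1.383 / 0.967 = -1.430.
df = n − k − 1 = 112 − 3 − 1 = 108.
One-sided p ≈ 0.0778, which is ≥ 0.02, so fail to reject H₀.
The data do not give significant evidence that the true slope on class size is negative, holding the other predictors fixed.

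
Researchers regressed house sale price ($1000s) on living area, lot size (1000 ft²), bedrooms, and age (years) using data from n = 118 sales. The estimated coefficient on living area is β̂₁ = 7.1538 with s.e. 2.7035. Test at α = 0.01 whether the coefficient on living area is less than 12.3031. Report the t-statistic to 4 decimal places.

H₀: β₁ = 12.3031 vs H₁: β₁ < 12.3031.
t = (β̂₁ − β₁⁰)/SE = (7.1538 − 12.3031) / 2.7035 = -1.9047.
df = n − k − 1 = 118 − 4 − 1 = 113.
One-sided p ≈ 0.0297, which is ≥ 0.01, so fail to reject H₀.
The data do not give significant evidence that the true slope on living area is below 12.3031 $1000s per unit, holding the other predictors fixed.

t = -1.9047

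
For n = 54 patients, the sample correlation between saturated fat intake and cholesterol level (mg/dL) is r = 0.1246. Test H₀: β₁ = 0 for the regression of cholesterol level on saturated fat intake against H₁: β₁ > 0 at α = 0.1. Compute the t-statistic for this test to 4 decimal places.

t = 0.9056

t = r·√(n − 2)/√(1 − r²) = 0.1246·√52/√0.984475 = 0.9056.
df = n − 2 = 52.
One-sided p ≈ 0.1847, which is ≥ 0.1, so fail to reject H₀.
The data do not give significant evidence of a linear association between saturated fat intake and cholesterol level.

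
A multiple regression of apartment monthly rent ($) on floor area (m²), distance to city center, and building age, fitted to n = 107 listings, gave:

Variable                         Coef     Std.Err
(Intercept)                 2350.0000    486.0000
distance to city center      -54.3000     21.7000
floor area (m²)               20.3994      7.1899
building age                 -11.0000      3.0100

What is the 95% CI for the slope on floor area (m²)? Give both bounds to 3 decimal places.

Read off: b = 20.3994, SE = 7.1899 for floor area (m²).
df = n − k − 1 = 107 − 3 − 1 = 103.
t* = t_{0.025, 103} = 1.983264.
Margin = t* × SE = 1.983264 × 7.1899 = 14.25947.
CI: 20.3994 ± 14.25947 → (6.140, 34.659).

(6.140, 34.659)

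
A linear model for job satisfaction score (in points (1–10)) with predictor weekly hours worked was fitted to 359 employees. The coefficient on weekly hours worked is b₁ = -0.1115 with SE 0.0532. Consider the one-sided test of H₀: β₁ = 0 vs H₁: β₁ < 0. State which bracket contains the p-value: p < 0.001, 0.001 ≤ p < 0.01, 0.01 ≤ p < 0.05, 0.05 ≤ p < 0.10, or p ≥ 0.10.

0.01 ≤ p < 0.05

t = -0.1115 / 0.0532 = -2.096.
df = n − 2 = 359 − 2 = 357.
One-sided p = P(T_{357} < t) ≈ 0.0184.
So 0.01 ≤ p < 0.05.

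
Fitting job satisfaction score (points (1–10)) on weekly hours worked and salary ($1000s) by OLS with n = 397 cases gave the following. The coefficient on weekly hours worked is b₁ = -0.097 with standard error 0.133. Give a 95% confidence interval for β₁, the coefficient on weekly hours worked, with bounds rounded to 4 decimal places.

(-0.3585, 0.1645)

df = n − k − 1 = 397 − 2 − 1 = 394.
t* = t_{0.025, 394} = 1.966003.
Margin = t* × SE = 1.966003 × 0.133 = 0.261478.
CI: -0.097 ± 0.261478 → (-0.3585, 0.1645).
With 95% confidence, each one-unit increase in weekly hours worked is associated with a change of between -0.3585 and 0.1645 points (1–10) in job satisfaction score, holding the other predictors fixed.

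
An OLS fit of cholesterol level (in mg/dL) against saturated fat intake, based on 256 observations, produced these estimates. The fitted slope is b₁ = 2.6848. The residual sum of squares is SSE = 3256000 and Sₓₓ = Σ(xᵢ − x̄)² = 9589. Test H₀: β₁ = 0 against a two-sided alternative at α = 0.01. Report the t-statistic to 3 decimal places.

MSE = SSE/(n − 2) = 3256000/254 = 12818.9.
SE(b₁) = √(MSE/Sₓₓ) = √(12818.9/9589) = 1.15622.
t = 2.6848 / 1.15622 = 2.322.
df = n − 2 = 254.
Two-sided p ≈ 0.0210, which is ≥ 0.01, so fail to reject H₀.
The data do not give significant evidence of an association between saturated fat intake and cholesterol level.

t = 2.322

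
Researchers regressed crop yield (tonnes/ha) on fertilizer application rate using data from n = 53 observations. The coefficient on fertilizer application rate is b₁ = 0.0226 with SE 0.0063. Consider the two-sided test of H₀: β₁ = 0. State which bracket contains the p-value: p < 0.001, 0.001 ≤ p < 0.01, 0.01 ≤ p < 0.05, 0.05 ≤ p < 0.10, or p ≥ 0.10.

p < 0.001

t = 0.0226 / 0.0063 = 3.587.
df = n − 2 = 53 − 2 = 51.
Two-sided p = 2·P(T_{51} > |t|) ≈ 0.0007.
So p < 0.001.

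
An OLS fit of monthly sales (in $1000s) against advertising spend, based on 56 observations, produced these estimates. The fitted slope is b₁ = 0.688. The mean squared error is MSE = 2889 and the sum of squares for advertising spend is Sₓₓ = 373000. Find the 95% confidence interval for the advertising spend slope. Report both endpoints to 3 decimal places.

(0.512, 0.864)

SE(b₁) = √(MSE/Sₓₓ) = √(2889/373000) = 0.0880074.
df = n − 2 = 54.
t* = t_{0.025, 54} = 2.004879.
Margin = t* × SE = 2.004879 × 0.0880074 = 0.17644.
CI: 0.688 ± 0.17644 → (0.512, 0.864).
With 95% confidence, each one-unit increase in advertising spend is associated with a change of between 0.512 and 0.864 $1000s in monthly sales.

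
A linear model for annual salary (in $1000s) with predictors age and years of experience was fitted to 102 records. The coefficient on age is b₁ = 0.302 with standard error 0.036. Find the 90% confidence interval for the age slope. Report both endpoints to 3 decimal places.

df = n − k − 1 = 102 − 2 − 1 = 99.
t* = t_{0.05, 99} = 1.660391.
Margin = t* × SE = 1.660391 × 0.036 = 0.05977.
CI: 0.302 ± 0.05977 → (0.242, 0.362).
With 90% confidence, each one-unit increase in age is associated with a change of between 0.242 and 0.362 $1000s in annual salary, holding the other predictors fixed.

(0.242, 0.362)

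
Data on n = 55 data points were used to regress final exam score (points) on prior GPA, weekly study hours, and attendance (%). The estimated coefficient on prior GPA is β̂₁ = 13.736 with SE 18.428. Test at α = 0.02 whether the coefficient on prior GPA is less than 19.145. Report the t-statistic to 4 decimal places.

H₀: β₁ = 19.145 vs H₁: β₁ < 19.145.
t = (β̂₁ − β₁⁰)/SE = (13.736 − 19.145) / 18.428 = -0.2935.
df = n − k − 1 = 55 − 3 − 1 = 51.
One-sided p ≈ 0.3852, which is ≥ 0.02, so fail to reject H₀.
The data do not give significant evidence that the true slope on prior GPA is below 19.145 points per unit, holding the other predictors fixed.

t = -0.2935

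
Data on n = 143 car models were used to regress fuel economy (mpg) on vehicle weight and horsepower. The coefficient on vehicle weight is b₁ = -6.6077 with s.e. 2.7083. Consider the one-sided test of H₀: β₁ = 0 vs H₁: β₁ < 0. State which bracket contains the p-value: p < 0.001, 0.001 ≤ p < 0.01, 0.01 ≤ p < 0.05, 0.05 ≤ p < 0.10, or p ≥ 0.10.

t = -6.6077 / 2.7083 = -2.440.
df = n − k − 1 = 143 − 2 − 1 = 140.
One-sided p = P(T_{140} < t) ≈ 0.0080.
So 0.001 ≤ p < 0.01.

0.001 ≤ p < 0.01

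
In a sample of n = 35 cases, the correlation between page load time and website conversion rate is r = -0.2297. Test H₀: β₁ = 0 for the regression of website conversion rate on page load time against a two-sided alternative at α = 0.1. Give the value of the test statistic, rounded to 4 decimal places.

t = r·√(n − 2)/√(1 − r²) = -0.2297·√33/√0.947238 = -1.3558.
df = n − 2 = 33.
Two-sided p ≈ 0.1844, which is ≥ 0.1, so fail to reject H₀.
The data do not give significant evidence of a linear association between page load time and website conversion rate.

t = -1.3558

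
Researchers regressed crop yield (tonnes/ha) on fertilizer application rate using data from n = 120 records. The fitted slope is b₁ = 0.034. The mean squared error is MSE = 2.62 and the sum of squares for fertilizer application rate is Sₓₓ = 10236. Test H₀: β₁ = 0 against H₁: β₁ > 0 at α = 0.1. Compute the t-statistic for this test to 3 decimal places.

SE(b₁) = √(MSE/Sₓₓ) = √(2.62/10236) = 0.0159987.
t = 0.034 / 0.0159987 = 2.125.
df = n − 2 = 118.
One-sided p ≈ 0.0178, which is < 0.1, so reject H₀.
There is evidence that the true slope on fertilizer application rate is positive.

t = 2.125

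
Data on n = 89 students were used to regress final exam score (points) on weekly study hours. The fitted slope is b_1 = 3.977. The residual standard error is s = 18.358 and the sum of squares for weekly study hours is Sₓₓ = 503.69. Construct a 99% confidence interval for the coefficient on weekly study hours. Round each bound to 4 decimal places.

SE(b_1) = s/√Sₓₓ = 18.358/√503.69 = 0.817982.
df = n − 2 = 87.
t* = t_{0.005, 87} = 2.633527.
Margin = t* × SE = 2.633527 × 0.817982 = 2.154178.
CI: 3.977 ± 2.154178 → (1.8228, 6.1312).
With 99% confidence, each one-unit increase in weekly study hours is associated with a change of between 1.8228 and 6.1312 points in final exam score.

(1.8228, 6.1312)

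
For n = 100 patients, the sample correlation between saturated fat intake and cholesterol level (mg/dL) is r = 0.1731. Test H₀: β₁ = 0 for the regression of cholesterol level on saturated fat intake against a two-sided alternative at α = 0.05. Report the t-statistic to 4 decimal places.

t = 1.7399

t = r·√(n − 2)/√(1 − r²) = 0.1731·√98/√0.970036 = 1.7399.
df = n − 2 = 98.
Two-sided p ≈ 0.0850, which is ≥ 0.05, so fail to reject H₀.
The data do not give significant evidence of a linear association between saturated fat intake and cholesterol level.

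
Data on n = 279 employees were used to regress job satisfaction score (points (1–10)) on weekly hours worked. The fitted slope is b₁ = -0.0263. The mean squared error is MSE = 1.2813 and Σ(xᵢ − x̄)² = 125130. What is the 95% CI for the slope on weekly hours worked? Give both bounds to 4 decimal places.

(-0.0326, -0.0200)

SE(b₁) = √(MSE/Sₓₓ) = √(1.2813/125130) = 0.00319996.
df = n − 2 = 277.
t* = t_{0.025, 277} = 1.968565.
Margin = t* × SE = 1.968565 × 0.00319996 = 0.006299.
CI: -0.0263 ± 0.006299 → (-0.0326, -0.0200).
With 95% confidence, each one-unit increase in weekly hours worked is associated with a change of between -0.0326 and -0.0200 points (1–10) in job satisfaction score.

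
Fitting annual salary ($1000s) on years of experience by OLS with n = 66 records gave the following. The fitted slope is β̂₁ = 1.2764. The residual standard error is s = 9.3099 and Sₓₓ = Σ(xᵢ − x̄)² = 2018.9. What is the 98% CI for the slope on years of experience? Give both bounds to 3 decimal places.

(0.782, 1.771)

SE(β̂₁) = s/√Sₓₓ = 9.3099/√2018.9 = 0.207199.
df = n − 2 = 64.
t* = t_{0.01, 64} = 2.386037.
Margin = t* × SE = 2.386037 × 0.207199 = 0.49438.
CI: 1.2764 ± 0.49438 → (0.782, 1.771).
With 98% confidence, each one-unit increase in years of experience is associated with a change of between 0.782 and 1.771 $1000s in annual salary.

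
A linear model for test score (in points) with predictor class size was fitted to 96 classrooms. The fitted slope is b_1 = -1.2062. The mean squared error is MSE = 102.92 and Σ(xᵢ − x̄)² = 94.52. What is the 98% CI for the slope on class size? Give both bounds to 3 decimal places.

SE(b_1) = √(MSE/Sₓₓ) = √(102.92/94.52) = 1.04349.
df = n − 2 = 94.
t* = t_{0.01, 94} = 2.366674.
Margin = t* × SE = 2.366674 × 1.04349 = 2.46960.
CI: -1.2062 ± 2.46960 → (-3.676, 1.263).
With 98% confidence, each one-unit increase in class size is associated with a change of between -3.676 and 1.263 points in test score.

(-3.676, 1.263)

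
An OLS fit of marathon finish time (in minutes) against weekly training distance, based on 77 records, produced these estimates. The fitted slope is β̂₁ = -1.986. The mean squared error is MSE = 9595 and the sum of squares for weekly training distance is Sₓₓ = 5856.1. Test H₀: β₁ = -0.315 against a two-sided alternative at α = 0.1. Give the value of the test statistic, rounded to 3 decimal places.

SE(β̂₁) = √(MSE/Sₓₓ) = √(9595/5856.1) = 1.28002.
t = (-1.986 − (-0.315)) / 1.28002 = -1.305.
df = n − 2 = 75.
Two-sided p ≈ 0.1957, which is ≥ 0.1, so fail to reject H₀.
The data are consistent with a true slope of -0.315 minutes per unit of weekly training distance.

t = -1.305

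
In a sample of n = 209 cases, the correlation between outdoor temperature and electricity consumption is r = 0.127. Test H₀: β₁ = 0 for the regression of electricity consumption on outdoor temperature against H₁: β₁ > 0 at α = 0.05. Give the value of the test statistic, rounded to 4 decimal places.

t = 1.8421

t = r·√(n − 2)/√(1 − r²) = 0.127·√207/√0.983871 = 1.8421.
df = n − 2 = 207.
One-sided p ≈ 0.0334, which is < 0.05, so reject H₀.
There is evidence of a linear association between outdoor temperature and electricity consumption.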